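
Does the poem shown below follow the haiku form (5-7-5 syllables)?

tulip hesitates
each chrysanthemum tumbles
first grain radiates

Line 1: "tulip hesitates": 2+3 = 5 ✓
Line 2: "each chrysanthemum tumbles": 1+4+2 = 7 ✓
Line 3: "first grain radiates": 1+1+3 = 5 ✓

Yes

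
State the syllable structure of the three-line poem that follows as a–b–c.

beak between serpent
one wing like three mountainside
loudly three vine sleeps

5–7–5

Line 1: beak (1), between (2), serpent (2) → 5
Line 2: one (1), wing (1), like (1), three (1), mountainside (3) → 7
Line 3: loudly (2), three (1), vine (1), sleeps (1) → 5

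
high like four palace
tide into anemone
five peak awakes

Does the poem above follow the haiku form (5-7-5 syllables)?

No

Line 1: high (1), like (1), four (1), palace (2) → 5 ✓
Line 2: tide (1), into (2), anemone (4) → 7 ✓
Line 3: five (1), peak (1), awakes (2) → 4 (expected 5)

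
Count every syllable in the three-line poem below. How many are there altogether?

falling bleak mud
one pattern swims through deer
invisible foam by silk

17

Line 1: "falling bleak mud": 2+1+1 = 4
Line 2: "one pattern swims through deer": 1+2+1+1+1 = 6
Line 3: "invisible foam by silk": 4+1+1+1 = 7
Total: 4 + 6 + 7 = 17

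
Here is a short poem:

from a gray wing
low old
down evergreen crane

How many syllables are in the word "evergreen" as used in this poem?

3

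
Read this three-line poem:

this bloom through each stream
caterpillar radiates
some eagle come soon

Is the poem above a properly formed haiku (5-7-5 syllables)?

Yes

Line 1: this (1), bloom (1), through (1), each (1), stream (1) → 5 ✓
Line 2: caterpillar (4), radiates (3) → 7 ✓
Line 3: some (1), eagle (2), come (1), soon (1) → 5 ✓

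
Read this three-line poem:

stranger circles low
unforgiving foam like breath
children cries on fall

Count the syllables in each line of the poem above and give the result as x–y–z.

Line 1: stranger(2) + circles(2) + low(1) = 5
Line 2: unforgiving(4) + foam(1) + like(1) + breath(1) = 7
Line 3: children(2) + cries(1) + on(1) + fall(1) = 5

5–7–5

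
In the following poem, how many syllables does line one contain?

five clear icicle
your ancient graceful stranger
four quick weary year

5

Line one: five(1) + clear(1) + icicle(3) = 5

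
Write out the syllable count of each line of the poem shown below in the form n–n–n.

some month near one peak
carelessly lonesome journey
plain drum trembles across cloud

Line 1: some(1) + month(1) + near(1) + one(1) + peak(1) = 5
Line 2: carelessly(3) + lonesome(2) + journey(2) = 7
Line 3: plain(1) + drum(1) + trembles(2) + across(2) + cloud(1) = 7

5–7–7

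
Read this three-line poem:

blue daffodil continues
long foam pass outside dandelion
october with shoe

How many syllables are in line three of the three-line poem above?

5

Line three: october (3), with (1), shoe (1) → 5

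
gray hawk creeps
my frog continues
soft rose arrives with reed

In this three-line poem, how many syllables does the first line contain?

3

The first line: gray (1), hawk (1), creeps (1) → 3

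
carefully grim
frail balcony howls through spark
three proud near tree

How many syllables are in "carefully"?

3

"carefully" has 3 syllables.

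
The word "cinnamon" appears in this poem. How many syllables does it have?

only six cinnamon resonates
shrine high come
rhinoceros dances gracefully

3

"cinnamon" has 3 syllables.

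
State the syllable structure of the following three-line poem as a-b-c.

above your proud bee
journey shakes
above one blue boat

5-3-5

Line 1: above(2) + your(1) + proud(1) + bee(1) = 5
Line 2: journey(2) + shakes(1) = 3
Line 3: above(2) + one(1) + blue(1) + boat(1) = 5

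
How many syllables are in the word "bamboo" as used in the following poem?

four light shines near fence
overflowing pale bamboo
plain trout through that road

2

"bamboo" has 2 syllables.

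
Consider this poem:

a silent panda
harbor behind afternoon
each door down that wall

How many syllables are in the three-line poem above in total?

17

Line 1: "a silent panda": 1+2+2 = 5
Line 2: "harbor behind afternoon": 2+2+3 = 7
Line 3: "each door down that wall": 1+1+1+1+1 = 5
Total: 5 + 7 + 5 = 17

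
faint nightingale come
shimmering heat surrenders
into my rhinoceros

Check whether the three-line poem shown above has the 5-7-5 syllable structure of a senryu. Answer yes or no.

No

Line 1: faint(1) + nightingale(3) + come(1) = 5 ✓
Line 2: shimmering(3) + heat(1) + surrenders(3) = 7 ✓
Line 3: into(2) + my(1) + rhinoceros(4) = 7 (expected 5)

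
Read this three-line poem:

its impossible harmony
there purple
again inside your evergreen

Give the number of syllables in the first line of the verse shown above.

8

The first line: its (1), impossible (4), harmony (3) → 8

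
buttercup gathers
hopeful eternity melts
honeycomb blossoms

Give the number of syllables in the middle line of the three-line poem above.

7

The middle line: hopeful(2) + eternity(4) + melts(1) = 7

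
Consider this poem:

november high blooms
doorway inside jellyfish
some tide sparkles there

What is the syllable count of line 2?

Line 2: "doorway inside jellyfish": 2+2+3 = 7

7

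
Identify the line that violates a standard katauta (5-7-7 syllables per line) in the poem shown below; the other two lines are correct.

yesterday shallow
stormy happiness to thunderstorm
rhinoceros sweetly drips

The second line

Line 1: yesterday (3), shallow (2) → 5 ✓
Line 2: stormy (2), happiness (3), to (1), thunderstorm (3) → 9 (expected 7)
Line 3: rhinoceros (4), sweetly (2), drips (1) → 7 ✓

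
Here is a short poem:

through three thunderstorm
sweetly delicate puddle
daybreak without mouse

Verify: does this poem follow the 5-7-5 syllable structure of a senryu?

Line 1: "through three thunderstorm": 1+1+3 = 5 ✓
Line 2: "sweetly delicate puddle": 2+3+2 = 7 ✓
Line 3: "daybreak without mouse": 2+2+1 = 5 ✓

Yes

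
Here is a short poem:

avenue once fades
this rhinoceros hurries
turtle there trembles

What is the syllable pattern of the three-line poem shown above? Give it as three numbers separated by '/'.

Line 1: avenue(3) + once(1) + fades(1) = 5
Line 2: this(1) + rhinoceros(4) + hurries(2) = 7
Line 3: turtle(2) + there(1) + trembles(2) = 5

5/7/5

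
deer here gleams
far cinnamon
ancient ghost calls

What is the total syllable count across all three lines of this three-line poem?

Line 1: deer (1), here (1), gleams (1) → 3
Line 2: far (1), cinnamon (3) → 4
Line 3: ancient (2), ghost (1), calls (1) → 4
Total: 3 + 4 + 4 = 11

11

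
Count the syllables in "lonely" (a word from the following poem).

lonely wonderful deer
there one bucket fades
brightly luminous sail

2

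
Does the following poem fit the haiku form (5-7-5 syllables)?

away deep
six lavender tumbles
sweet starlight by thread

Line 1: away(2) + deep(1) = 3 (expected 5)
Line 2: six(1) + lavender(3) + tumbles(2) = 6 (expected 7)
Line 3: sweet(1) + starlight(2) + by(1) + thread(1) = 5 ✓

No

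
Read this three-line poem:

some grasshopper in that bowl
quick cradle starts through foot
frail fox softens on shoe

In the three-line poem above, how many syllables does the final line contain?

The final line: frail (1), fox (1), softens (2), on (1), shoe (1) → 6

6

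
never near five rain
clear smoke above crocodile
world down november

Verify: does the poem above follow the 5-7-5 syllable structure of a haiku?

Line 1: never(2) + near(1) + five(1) + rain(1) = 5 ✓
Line 2: clear(1) + smoke(1) + above(2) + crocodile(3) = 7 ✓
Line 3: world(1) + down(1) + november(3) = 5 ✓

Yes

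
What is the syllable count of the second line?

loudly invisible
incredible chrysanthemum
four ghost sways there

The second line: incredible (4), chrysanthemum (4) → 8

8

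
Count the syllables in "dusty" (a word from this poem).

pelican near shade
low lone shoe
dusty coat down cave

2

"dusty" has 2 syllables.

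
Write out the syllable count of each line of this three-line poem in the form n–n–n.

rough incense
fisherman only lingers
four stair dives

Line 1: rough(1) + incense(2) = 3
Line 2: fisherman(3) + only(2) + lingers(2) = 7
Line 3: four(1) + stair(1) + dives(1) = 3

3–7–3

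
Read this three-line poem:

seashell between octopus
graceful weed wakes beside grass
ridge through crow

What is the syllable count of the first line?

The first line: seashell(2) + between(2) + octopus(3) = 7

7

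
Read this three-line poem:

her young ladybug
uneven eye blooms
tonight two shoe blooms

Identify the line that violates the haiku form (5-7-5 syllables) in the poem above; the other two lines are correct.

Line 2

Line 1: her(1) + young(1) + ladybug(3) = 5 ✓
Line 2: uneven(3) + eye(1) + blooms(1) = 5 (expected 7)
Line 3: tonight(2) + two(1) + shoe(1) + blooms(1) = 5 ✓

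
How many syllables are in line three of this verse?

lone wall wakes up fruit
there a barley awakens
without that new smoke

Line three: without(2) + that(1) + new(1) + smoke(1) = 5

5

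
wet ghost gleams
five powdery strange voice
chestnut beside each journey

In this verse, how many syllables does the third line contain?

The third line: chestnut(2) + beside(2) + each(1) + journey(2) = 7

7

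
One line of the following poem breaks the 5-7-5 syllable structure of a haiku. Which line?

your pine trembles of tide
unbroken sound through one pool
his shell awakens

Line 1: your (1), pine (1), trembles (2), of (1), tide (1) → 6 (expected 5)
Line 2: unbroken (3), sound (1), through (1), one (1), pool (1) → 7 ✓
Line 3: his (1), shell (1), awakens (3) → 5 ✓

The first line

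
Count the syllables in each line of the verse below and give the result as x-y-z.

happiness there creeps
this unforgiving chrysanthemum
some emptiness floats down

Line 1: happiness(3) + there(1) + creeps(1) = 5
Line 2: this(1) + unforgiving(4) + chrysanthemum(4) = 9
Line 3: some(1) + emptiness(3) + floats(1) + down(1) = 6

5-9-6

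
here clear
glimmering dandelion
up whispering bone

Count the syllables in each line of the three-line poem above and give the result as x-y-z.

2-7-5

Line 1: "here clear": 1+1 = 2
Line 2: "glimmering dandelion": 3+4 = 7
Line 3: "up whispering bone": 1+3+1 = 5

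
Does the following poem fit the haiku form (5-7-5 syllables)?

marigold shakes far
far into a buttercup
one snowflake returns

Yes

Line 1: marigold(3) + shakes(1) + far(1) = 5 ✓
Line 2: far(1) + into(2) + a(1) + buttercup(3) = 7 ✓
Line 3: one(1) + snowflake(2) + returns(2) = 5 ✓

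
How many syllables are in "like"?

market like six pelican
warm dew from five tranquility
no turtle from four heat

"like" has 1 syllable.

1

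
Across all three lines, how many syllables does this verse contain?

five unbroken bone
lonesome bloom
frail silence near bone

Line 1: five(1) + unbroken(3) + bone(1) = 5
Line 2: lonesome(2) + bloom(1) = 3
Line 3: frail(1) + silence(2) + near(1) + bone(1) = 5
Total: 5 + 3 + 5 = 13

13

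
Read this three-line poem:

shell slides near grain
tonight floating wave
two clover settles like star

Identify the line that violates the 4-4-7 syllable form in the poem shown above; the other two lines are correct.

The second line

Line 1: "shell slides near grain": 1+1+1+1 = 4 ✓
Line 2: "tonight floating wave": 2+2+1 = 5 (expected 4)
Line 3: "two clover settles like star": 1+2+2+1+1 = 7 ✓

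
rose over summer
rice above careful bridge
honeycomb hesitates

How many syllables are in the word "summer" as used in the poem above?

2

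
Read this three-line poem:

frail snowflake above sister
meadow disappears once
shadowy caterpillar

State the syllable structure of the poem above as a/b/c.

7/6/7

Line 1: frail(1) + snowflake(2) + above(2) + sister(2) = 7
Line 2: meadow(2) + disappears(3) + once(1) = 6
Line 3: shadowy(3) + caterpillar(4) = 7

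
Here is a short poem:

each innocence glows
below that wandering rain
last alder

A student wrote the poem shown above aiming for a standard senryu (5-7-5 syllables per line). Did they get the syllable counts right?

No

Line 1: "each innocence glows": 1+3+1 = 5 ✓
Line 2: "below that wandering rain": 2+1+3+1 = 7 ✓
Line 3: "last alder": 1+2 = 3 (expected 5)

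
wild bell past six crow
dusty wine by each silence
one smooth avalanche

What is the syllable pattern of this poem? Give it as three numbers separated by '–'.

5–7–5

Line 1: wild (1), bell (1), past (1), six (1), crow (1) → 5
Line 2: dusty (2), wine (1), by (1), each (1), silence (2) → 7
Line 3: one (1), smooth (1), avalanche (3) → 5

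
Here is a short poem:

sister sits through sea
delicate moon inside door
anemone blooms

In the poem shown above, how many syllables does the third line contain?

5

The third line: anemone (4), blooms (1) → 5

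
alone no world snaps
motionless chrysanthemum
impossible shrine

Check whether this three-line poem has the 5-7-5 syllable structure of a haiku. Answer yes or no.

Yes

Line 1: alone(2) + no(1) + world(1) + snaps(1) = 5 ✓
Line 2: motionless(3) + chrysanthemum(4) = 7 ✓
Line 3: impossible(4) + shrine(1) = 5 ✓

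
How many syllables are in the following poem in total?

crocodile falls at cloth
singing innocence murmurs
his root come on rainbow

19

Line 1: "crocodile falls at cloth": 3+1+1+1 = 6
Line 2: "singing innocence murmurs": 2+3+2 = 7
Line 3: "his root come on rainbow": 1+1+1+1+2 = 6
Total: 6 + 7 + 6 = 19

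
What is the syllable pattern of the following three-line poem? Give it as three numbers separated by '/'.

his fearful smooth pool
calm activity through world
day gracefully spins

Line 1: his(1) + fearful(2) + smooth(1) + pool(1) = 5
Line 2: calm(1) + activity(4) + through(1) + world(1) = 7
Line 3: day(1) + gracefully(3) + spins(1) = 5

5/7/5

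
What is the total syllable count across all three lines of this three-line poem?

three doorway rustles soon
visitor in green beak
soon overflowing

17

Line 1: three (1), doorway (2), rustles (2), soon (1) → 6
Line 2: visitor (3), in (1), green (1), beak (1) → 6
Line 3: soon (1), overflowing (4) → 5
Total: 6 + 6 + 5 = 17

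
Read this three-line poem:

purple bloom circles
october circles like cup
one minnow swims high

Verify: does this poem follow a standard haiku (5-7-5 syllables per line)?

Yes

Line 1: purple(2) + bloom(1) + circles(2) = 5 ✓
Line 2: october(3) + circles(2) + like(1) + cup(1) = 7 ✓
Line 3: one(1) + minnow(2) + swims(1) + high(1) = 5 ✓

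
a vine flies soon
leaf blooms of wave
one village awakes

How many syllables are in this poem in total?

13

Line 1: a(1) + vine(1) + flies(1) + soon(1) = 4
Line 2: leaf(1) + blooms(1) + of(1) + wave(1) = 4
Line 3: one(1) + village(2) + awakes(2) = 5
Total: 4 + 4 + 5 = 13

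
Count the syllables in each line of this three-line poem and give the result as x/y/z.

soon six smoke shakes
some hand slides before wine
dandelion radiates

4/6/7

Line 1: soon(1) + six(1) + smoke(1) + shakes(1) = 4
Line 2: some(1) + hand(1) + slides(1) + before(2) + wine(1) = 6
Line 3: dandelion(4) + radiates(3) = 7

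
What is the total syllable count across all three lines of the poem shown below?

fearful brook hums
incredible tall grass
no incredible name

16

Line 1: fearful(2) + brook(1) + hums(1) = 4
Line 2: incredible(4) + tall(1) + grass(1) = 6
Line 3: no(1) + incredible(4) + name(1) = 6
Total: 4 + 6 + 6 = 16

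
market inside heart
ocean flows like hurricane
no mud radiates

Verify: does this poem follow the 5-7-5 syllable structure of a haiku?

Line 1: market(2) + inside(2) + heart(1) = 5 ✓
Line 2: ocean(2) + flows(1) + like(1) + hurricane(3) = 7 ✓
Line 3: no(1) + mud(1) + radiates(3) = 5 ✓

Yes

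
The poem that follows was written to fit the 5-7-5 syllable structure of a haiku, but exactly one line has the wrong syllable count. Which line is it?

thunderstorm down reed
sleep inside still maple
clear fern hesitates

Line 2

Line 1: "thunderstorm down reed": 3+1+1 = 5 ✓
Line 2: "sleep inside still maple": 1+2+1+2 = 6 (expected 7)
Line 3: "clear fern hesitates": 1+1+3 = 5 ✓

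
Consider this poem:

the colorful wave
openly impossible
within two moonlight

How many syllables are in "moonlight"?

2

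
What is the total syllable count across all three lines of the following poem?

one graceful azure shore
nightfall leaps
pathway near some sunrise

Line 1: "one graceful azure shore": 1+2+2+1 = 6
Line 2: "nightfall leaps": 2+1 = 3
Line 3: "pathway near some sunrise": 2+1+1+2 = 6
Total: 6 + 3 + 6 = 15

15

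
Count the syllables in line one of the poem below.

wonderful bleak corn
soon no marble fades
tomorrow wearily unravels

Line one: wonderful(3) + bleak(1) + corn(1) = 5

5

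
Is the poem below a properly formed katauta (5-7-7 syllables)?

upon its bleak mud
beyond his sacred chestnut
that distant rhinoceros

Yes

Line 1: upon(2) + its(1) + bleak(1) + mud(1) = 5 ✓
Line 2: beyond(2) + his(1) + sacred(2) + chestnut(2) = 7 ✓
Line 3: that(1) + distant(2) + rhinoceros(4) = 7 ✓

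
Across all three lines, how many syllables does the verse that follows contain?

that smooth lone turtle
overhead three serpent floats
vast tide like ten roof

17

Line 1: that(1) + smooth(1) + lone(1) + turtle(2) = 5
Line 2: overhead(3) + three(1) + serpent(2) + floats(1) = 7
Line 3: vast(1) + tide(1) + like(1) + ten(1) + roof(1) = 5
Total: 5 + 7 + 5 = 17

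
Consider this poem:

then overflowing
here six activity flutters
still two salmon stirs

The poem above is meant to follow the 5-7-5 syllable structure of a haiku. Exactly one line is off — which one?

Line 2

Line 1: then(1) + overflowing(4) = 5 ✓
Line 2: here(1) + six(1) + activity(4) + flutters(2) = 8 (expected 7)
Line 3: still(1) + two(1) + salmon(2) + stirs(1) = 5 ✓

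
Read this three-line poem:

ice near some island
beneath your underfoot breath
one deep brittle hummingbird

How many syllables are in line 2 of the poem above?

Line 2: beneath(2) + your(1) + underfoot(3) + breath(1) = 7

7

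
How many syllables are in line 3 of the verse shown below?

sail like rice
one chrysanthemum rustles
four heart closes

4

Line 3: four(1) + heart(1) + closes(2) = 4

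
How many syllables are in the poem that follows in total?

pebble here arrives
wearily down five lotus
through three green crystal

17

Line 1: pebble (2), here (1), arrives (2) → 5
Line 2: wearily (3), down (1), five (1), lotus (2) → 7
Line 3: through (1), three (1), green (1), crystal (2) → 5
Total: 5 + 7 + 5 = 17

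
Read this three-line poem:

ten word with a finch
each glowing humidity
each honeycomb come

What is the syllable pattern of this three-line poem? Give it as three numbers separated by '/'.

Line 1: ten(1) + word(1) + with(1) + a(1) + finch(1) = 5
Line 2: each(1) + glowing(2) + humidity(4) = 7
Line 3: each(1) + honeycomb(3) + come(1) = 5

5/7/5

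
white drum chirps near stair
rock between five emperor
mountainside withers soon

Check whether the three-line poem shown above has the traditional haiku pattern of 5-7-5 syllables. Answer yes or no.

Line 1: white (1), drum (1), chirps (1), near (1), stair (1) → 5 ✓
Line 2: rock (1), between (2), five (1), emperor (3) → 7 ✓
Line 3: mountainside (3), withers (2), soon (1) → 6 (expected 5)

No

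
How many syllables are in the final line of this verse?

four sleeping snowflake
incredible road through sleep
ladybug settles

5

The final line: "ladybug settles": 3+2 = 5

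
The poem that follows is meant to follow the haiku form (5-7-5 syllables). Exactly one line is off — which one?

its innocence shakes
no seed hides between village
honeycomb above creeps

The third line

Line 1: its (1), innocence (3), shakes (1) → 5 ✓
Line 2: no (1), seed (1), hides (1), between (2), village (2) → 7 ✓
Line 3: honeycomb (3), above (2), creeps (1) → 6 (expected 5)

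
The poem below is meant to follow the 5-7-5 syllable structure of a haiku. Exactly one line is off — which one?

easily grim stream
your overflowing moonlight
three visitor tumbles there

Line 1: "easily grim stream": 3+1+1 = 5 ✓
Line 2: "your overflowing moonlight": 1+4+2 = 7 ✓
Line 3: "three visitor tumbles there": 1+3+2+1 = 7 (expected 5)

Line 3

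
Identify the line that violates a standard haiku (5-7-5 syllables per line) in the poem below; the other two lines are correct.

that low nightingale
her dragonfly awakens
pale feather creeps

The third line

Line 1: that(1) + low(1) + nightingale(3) = 5 ✓
Line 2: her(1) + dragonfly(3) + awakens(3) = 7 ✓
Line 3: pale(1) + feather(2) + creeps(1) = 4 (expected 5)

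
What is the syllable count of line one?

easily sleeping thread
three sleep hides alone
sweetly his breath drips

Line one: easily (3), sleeping (2), thread (1) → 6

6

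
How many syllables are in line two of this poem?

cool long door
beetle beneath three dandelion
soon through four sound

9

Line two: beetle(2) + beneath(2) + three(1) + dandelion(4) = 9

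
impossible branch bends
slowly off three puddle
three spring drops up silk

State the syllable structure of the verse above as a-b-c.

6-6-5

Line 1: impossible(4) + branch(1) + bends(1) = 6
Line 2: slowly(2) + off(1) + three(1) + puddle(2) = 6
Line 3: three(1) + spring(1) + drops(1) + up(1) + silk(1) = 5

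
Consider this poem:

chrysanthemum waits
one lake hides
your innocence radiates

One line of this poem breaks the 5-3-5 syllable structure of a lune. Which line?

The third line

Line 1: chrysanthemum (4), waits (1) → 5 ✓
Line 2: one (1), lake (1), hides (1) → 3 ✓
Line 3: your (1), innocence (3), radiates (3) → 7 (expected 5)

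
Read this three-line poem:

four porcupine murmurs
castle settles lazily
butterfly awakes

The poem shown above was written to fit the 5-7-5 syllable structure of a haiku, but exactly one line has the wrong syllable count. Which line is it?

Line 1: "four porcupine murmurs": 1+3+2 = 6 (expected 5)
Line 2: "castle settles lazily": 2+2+3 = 7 ✓
Line 3: "butterfly awakes": 3+2 = 5 ✓

Line 1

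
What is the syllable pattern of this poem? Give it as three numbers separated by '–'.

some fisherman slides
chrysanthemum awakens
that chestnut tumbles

Line 1: "some fisherman slides": 1+3+1 = 5
Line 2: "chrysanthemum awakens": 4+3 = 7
Line 3: "that chestnut tumbles": 1+2+2 = 5

5–7–5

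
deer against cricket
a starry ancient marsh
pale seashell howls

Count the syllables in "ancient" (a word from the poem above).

"ancient" has 2 syllables.

2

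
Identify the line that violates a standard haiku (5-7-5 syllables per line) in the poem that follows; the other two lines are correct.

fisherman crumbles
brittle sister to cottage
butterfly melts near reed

Line 3

Line 1: fisherman(3) + crumbles(2) = 5 ✓
Line 2: brittle(2) + sister(2) + to(1) + cottage(2) = 7 ✓
Line 3: butterfly(3) + melts(1) + near(1) + reed(1) = 6 (expected 5)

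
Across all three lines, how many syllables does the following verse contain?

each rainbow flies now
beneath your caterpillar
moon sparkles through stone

17

Line 1: "each rainbow flies now": 1+2+1+1 = 5
Line 2: "beneath your caterpillar": 2+1+4 = 7
Line 3: "moon sparkles through stone": 1+2+1+1 = 5
Total: 5 + 7 + 5 = 17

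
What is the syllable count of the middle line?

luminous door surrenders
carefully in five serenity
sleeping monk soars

9

The middle line: carefully (3), in (1), five (1), serenity (4) → 9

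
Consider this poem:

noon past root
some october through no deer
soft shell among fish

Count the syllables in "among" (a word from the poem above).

2

"among" has 2 syllables.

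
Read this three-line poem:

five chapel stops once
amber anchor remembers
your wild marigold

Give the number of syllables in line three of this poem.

Line three: "your wild marigold": 1+1+3 = 5

5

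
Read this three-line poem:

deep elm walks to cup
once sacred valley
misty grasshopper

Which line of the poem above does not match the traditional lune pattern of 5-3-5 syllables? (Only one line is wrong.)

Line 1: "deep elm walks to cup": 1+1+1+1+1 = 5 ✓
Line 2: "once sacred valley": 1+2+2 = 5 (expected 3)
Line 3: "misty grasshopper": 2+3 = 5 ✓

The second line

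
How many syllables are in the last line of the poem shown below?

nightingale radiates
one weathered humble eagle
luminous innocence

The last line: luminous(3) + innocence(3) = 6

6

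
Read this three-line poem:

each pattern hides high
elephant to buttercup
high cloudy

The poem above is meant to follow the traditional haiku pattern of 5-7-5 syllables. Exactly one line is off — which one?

The third line

Line 1: each(1) + pattern(2) + hides(1) + high(1) = 5 ✓
Line 2: elephant(3) + to(1) + buttercup(3) = 7 ✓
Line 3: high(1) + cloudy(2) = 3 (expected 5)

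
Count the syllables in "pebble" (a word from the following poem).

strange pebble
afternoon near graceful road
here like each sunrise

2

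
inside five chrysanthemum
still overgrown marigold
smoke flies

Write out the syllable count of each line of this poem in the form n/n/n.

7/7/2

Line 1: "inside five chrysanthemum": 2+1+4 = 7
Line 2: "still overgrown marigold": 1+3+3 = 7
Line 3: "smoke flies": 1+1 = 2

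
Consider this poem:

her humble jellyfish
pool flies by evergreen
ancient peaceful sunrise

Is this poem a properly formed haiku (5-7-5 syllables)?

No

Line 1: her(1) + humble(2) + jellyfish(3) = 6 (expected 5)
Line 2: pool(1) + flies(1) + by(1) + evergreen(3) = 6 (expected 7)
Line 3: ancient(2) + peaceful(2) + sunrise(2) = 6 (expected 5)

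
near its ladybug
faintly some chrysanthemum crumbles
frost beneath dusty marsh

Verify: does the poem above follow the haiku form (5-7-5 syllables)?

Line 1: "near its ladybug": 1+1+3 = 5 ✓
Line 2: "faintly some chrysanthemum crumbles": 2+1+4+2 = 9 (expected 7)
Line 3: "frost beneath dusty marsh": 1+2+2+1 = 6 (expected 5)

No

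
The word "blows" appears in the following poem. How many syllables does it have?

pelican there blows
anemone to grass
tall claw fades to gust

1

"blows" has 1 syllable.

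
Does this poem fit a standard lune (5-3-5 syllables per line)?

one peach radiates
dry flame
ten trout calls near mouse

No

Line 1: "one peach radiates": 1+1+3 = 5 ✓
Line 2: "dry flame": 1+1 = 2 (expected 3)
Line 3: "ten trout calls near mouse": 1+1+1+1+1 = 5 ✓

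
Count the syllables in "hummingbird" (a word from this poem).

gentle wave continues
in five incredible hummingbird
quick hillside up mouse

3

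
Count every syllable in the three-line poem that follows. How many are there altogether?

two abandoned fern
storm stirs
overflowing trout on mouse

Line 1: two(1) + abandoned(3) + fern(1) = 5
Line 2: storm(1) + stirs(1) = 2
Line 3: overflowing(4) + trout(1) + on(1) + mouse(1) = 7
Total: 5 + 2 + 7 = 14

14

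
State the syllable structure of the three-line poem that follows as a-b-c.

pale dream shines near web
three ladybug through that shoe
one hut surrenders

5-7-5

Line 1: pale (1), dream (1), shines (1), near (1), web (1) → 5
Line 2: three (1), ladybug (3), through (1), that (1), shoe (1) → 7
Line 3: one (1), hut (1), surrenders (3) → 5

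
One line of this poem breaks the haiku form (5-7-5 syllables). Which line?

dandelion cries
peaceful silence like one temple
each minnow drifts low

The second line

Line 1: dandelion(4) + cries(1) = 5 ✓
Line 2: peaceful(2) + silence(2) + like(1) + one(1) + temple(2) = 8 (expected 7)
Line 3: each(1) + minnow(2) + drifts(1) + low(1) = 5 ✓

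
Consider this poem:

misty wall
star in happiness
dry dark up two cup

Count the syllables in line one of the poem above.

3

Line one: misty(2) + wall(1) = 3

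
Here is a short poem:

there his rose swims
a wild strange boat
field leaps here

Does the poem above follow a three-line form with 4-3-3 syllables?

Line 1: "there his rose swims": 1+1+1+1 = 4 ✓
Line 2: "a wild strange boat": 1+1+1+1 = 4 (expected 3)
Line 3: "field leaps here": 1+1+1 = 3 ✓

No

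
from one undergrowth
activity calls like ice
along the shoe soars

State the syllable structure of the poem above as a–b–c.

5–7–5

Line 1: from(1) + one(1) + undergrowth(3) = 5
Line 2: activity(4) + calls(1) + like(1) + ice(1) = 7
Line 3: along(2) + the(1) + shoe(1) + soars(1) = 5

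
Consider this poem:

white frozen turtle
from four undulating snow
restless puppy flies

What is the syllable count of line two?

Line two: "from four undulating snow": 1+1+4+1 = 7

7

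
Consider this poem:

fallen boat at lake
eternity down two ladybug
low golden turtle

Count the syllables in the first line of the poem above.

The first line: fallen(2) + boat(1) + at(1) + lake(1) = 5

5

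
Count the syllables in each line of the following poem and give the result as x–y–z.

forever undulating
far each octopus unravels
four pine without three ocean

7–8–7

Line 1: forever(3) + undulating(4) = 7
Line 2: far(1) + each(1) + octopus(3) + unravels(3) = 8
Line 3: four(1) + pine(1) + without(2) + three(1) + ocean(2) = 7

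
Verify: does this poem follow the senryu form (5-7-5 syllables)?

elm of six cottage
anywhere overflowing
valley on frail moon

Line 1: "elm of six cottage": 1+1+1+2 = 5 ✓
Line 2: "anywhere overflowing": 3+4 = 7 ✓
Line 3: "valley on frail moon": 2+1+1+1 = 5 ✓

Yes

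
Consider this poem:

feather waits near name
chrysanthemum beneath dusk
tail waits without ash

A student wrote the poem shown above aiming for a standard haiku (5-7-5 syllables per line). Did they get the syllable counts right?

Yes

Line 1: "feather waits near name": 2+1+1+1 = 5 ✓
Line 2: "chrysanthemum beneath dusk": 4+2+1 = 7 ✓
Line 3: "tail waits without ash": 1+1+2+1 = 5 ✓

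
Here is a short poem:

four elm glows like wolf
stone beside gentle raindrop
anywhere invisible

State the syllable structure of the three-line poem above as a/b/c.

5/7/7

Line 1: "four elm glows like wolf": 1+1+1+1+1 = 5
Line 2: "stone beside gentle raindrop": 1+2+2+2 = 7
Line 3: "anywhere invisible": 3+4 = 7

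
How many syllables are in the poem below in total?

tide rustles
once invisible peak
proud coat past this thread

Line 1: tide(1) + rustles(2) = 3
Line 2: once(1) + invisible(4) + peak(1) = 6
Line 3: proud(1) + coat(1) + past(1) + this(1) + thread(1) = 5
Total: 3 + 6 + 5 = 14

14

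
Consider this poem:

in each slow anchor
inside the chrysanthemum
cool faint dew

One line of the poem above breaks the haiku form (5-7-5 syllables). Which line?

Line 1: in(1) + each(1) + slow(1) + anchor(2) = 5 ✓
Line 2: inside(2) + the(1) + chrysanthemum(4) = 7 ✓
Line 3: cool(1) + faint(1) + dew(1) = 3 (expected 5)

Line 3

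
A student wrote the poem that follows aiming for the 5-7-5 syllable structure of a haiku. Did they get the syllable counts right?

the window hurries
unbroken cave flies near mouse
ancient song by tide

Yes

Line 1: the(1) + window(2) + hurries(2) = 5 ✓
Line 2: unbroken(3) + cave(1) + flies(1) + near(1) + mouse(1) = 7 ✓
Line 3: ancient(2) + song(1) + by(1) + tide(1) = 5 ✓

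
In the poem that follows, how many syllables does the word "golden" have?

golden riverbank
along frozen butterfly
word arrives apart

2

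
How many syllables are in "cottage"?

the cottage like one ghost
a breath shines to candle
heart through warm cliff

2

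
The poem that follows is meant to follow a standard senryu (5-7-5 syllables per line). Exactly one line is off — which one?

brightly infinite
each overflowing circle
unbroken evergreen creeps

The third line

Line 1: brightly (2), infinite (3) → 5 ✓
Line 2: each (1), overflowing (4), circle (2) → 7 ✓
Line 3: unbroken (3), evergreen (3), creeps (1) → 7 (expected 5)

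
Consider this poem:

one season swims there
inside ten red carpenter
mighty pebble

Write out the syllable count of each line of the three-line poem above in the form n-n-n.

Line 1: "one season swims there": 1+2+1+1 = 5
Line 2: "inside ten red carpenter": 2+1+1+3 = 7
Line 3: "mighty pebble": 2+2 = 4

5-7-4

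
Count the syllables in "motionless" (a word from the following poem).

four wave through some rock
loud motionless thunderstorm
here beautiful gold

3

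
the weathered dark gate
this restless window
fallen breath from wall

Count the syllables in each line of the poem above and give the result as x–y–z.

5–5–5

Line 1: "the weathered dark gate": 1+2+1+1 = 5
Line 2: "this restless window": 1+2+2 = 5
Line 3: "fallen breath from wall": 2+1+1+1 = 5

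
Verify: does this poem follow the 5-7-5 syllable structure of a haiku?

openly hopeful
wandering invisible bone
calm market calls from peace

Line 1: openly (3), hopeful (2) → 5 ✓
Line 2: wandering (3), invisible (4), bone (1) → 8 (expected 7)
Line 3: calm (1), market (2), calls (1), from (1), peace (1) → 6 (expected 5)

No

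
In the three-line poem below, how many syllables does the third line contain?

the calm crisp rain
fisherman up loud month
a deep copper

The third line: "a deep copper": 1+1+2 = 4

4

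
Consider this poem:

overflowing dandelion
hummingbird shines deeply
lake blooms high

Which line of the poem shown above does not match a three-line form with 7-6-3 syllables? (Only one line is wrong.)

Line 1: overflowing (4), dandelion (4) → 8 (expected 7)
Line 2: hummingbird (3), shines (1), deeply (2) → 6 ✓
Line 3: lake (1), blooms (1), high (1) → 3 ✓

Line 1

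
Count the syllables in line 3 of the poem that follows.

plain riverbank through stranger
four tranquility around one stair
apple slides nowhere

5

Line 3: apple(2) + slides(1) + nowhere(2) = 5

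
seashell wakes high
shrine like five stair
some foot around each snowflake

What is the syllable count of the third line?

7

The third line: "some foot around each snowflake": 1+1+2+1+2 = 7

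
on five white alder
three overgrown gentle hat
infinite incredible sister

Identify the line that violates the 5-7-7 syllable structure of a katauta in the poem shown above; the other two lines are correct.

The third line

Line 1: on (1), five (1), white (1), alder (2) → 5 ✓
Line 2: three (1), overgrown (3), gentle (2), hat (1) → 7 ✓
Line 3: infinite (3), incredible (4), sister (2) → 9 (expected 7)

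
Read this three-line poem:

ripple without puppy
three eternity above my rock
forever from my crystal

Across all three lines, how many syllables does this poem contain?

22

Line 1: ripple (2), without (2), puppy (2) → 6
Line 2: three (1), eternity (4), above (2), my (1), rock (1) → 9
Line 3: forever (3), from (1), my (1), crystal (2) → 7
Total: 6 + 9 + 7 = 22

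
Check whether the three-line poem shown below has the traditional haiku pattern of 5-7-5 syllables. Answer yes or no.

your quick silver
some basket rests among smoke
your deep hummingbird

Line 1: your(1) + quick(1) + silver(2) = 4 (expected 5)
Line 2: some(1) + basket(2) + rests(1) + among(2) + smoke(1) = 7 ✓
Line 3: your(1) + deep(1) + hummingbird(3) = 5 ✓

No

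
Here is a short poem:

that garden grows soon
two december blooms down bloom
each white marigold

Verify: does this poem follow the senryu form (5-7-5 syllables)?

Line 1: "that garden grows soon": 1+2+1+1 = 5 ✓
Line 2: "two december blooms down bloom": 1+3+1+1+1 = 7 ✓
Line 3: "each white marigold": 1+1+3 = 5 ✓

Yes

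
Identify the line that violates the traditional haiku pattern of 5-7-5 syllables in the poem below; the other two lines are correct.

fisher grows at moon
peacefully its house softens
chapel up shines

Line 1: fisher (2), grows (1), at (1), moon (1) → 5 ✓
Line 2: peacefully (3), its (1), house (1), softens (2) → 7 ✓
Line 3: chapel (2), up (1), shines (1) → 4 (expected 5)

The third line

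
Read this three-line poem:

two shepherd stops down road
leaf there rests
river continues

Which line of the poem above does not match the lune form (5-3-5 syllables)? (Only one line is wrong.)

Line 1: "two shepherd stops down road": 1+2+1+1+1 = 6 (expected 5)
Line 2: "leaf there rests": 1+1+1 = 3 ✓
Line 3: "river continues": 2+3 = 5 ✓

The first line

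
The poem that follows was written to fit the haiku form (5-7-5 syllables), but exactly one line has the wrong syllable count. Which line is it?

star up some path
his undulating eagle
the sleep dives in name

The first line

Line 1: star (1), up (1), some (1), path (1) → 4 (expected 5)
Line 2: his (1), undulating (4), eagle (2) → 7 ✓
Line 3: the (1), sleep (1), dives (1), in (1), name (1) → 5 ✓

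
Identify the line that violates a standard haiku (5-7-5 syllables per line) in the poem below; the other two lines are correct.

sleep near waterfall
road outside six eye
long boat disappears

The second line

Line 1: sleep(1) + near(1) + waterfall(3) = 5 ✓
Line 2: road(1) + outside(2) + six(1) + eye(1) = 5 (expected 7)
Line 3: long(1) + boat(1) + disappears(3) = 5 ✓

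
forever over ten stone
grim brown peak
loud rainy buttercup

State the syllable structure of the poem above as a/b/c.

7/3/6

Line 1: forever(3) + over(2) + ten(1) + stone(1) = 7
Line 2: grim(1) + brown(1) + peak(1) = 3
Line 3: loud(1) + rainy(2) + buttercup(3) = 6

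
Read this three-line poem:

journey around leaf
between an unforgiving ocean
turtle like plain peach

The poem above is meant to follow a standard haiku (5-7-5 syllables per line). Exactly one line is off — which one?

Line 2

Line 1: "journey around leaf": 2+2+1 = 5 ✓
Line 2: "between an unforgiving ocean": 2+1+4+2 = 9 (expected 7)
Line 3: "turtle like plain peach": 2+1+1+1 = 5 ✓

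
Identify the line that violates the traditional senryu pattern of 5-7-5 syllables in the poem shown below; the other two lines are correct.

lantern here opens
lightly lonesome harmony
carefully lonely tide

Line 1: lantern (2), here (1), opens (2) → 5 ✓
Line 2: lightly (2), lonesome (2), harmony (3) → 7 ✓
Line 3: carefully (3), lonely (2), tide (1) → 6 (expected 5)

Line 3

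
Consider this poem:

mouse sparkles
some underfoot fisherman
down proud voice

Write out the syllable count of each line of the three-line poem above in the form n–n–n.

Line 1: "mouse sparkles": 1+2 = 3
Line 2: "some underfoot fisherman": 1+3+3 = 7
Line 3: "down proud voice": 1+1+1 = 3

3–7–3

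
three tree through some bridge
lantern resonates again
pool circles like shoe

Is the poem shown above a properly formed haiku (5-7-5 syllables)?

Line 1: "three tree through some bridge": 1+1+1+1+1 = 5 ✓
Line 2: "lantern resonates again": 2+3+2 = 7 ✓
Line 3: "pool circles like shoe": 1+2+1+1 = 5 ✓

Yes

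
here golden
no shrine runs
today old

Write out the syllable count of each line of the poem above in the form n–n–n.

3–3–3

Line 1: "here golden": 1+2 = 3
Line 2: "no shrine runs": 1+1+1 = 3
Line 3: "today old": 2+1 = 3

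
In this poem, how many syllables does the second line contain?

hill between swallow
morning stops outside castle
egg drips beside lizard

7

The second line: morning(2) + stops(1) + outside(2) + castle(2) = 7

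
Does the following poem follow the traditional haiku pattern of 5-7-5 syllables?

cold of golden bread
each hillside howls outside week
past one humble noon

Yes

Line 1: cold (1), of (1), golden (2), bread (1) → 5 ✓
Line 2: each (1), hillside (2), howls (1), outside (2), week (1) → 7 ✓
Line 3: past (1), one (1), humble (2), noon (1) → 5 ✓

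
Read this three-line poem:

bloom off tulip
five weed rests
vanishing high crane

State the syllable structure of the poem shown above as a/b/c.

4/3/5

Line 1: "bloom off tulip": 1+1+2 = 4
Line 2: "five weed rests": 1+1+1 = 3
Line 3: "vanishing high crane": 3+1+1 = 5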